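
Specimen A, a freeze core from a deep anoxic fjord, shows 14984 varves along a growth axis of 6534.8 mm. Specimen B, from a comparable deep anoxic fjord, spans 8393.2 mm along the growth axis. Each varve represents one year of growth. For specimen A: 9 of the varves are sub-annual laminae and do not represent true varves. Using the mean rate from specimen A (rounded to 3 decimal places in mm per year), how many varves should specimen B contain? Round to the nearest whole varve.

19250 varves

Specimen A: correcting the raw count gives 14984 − 9 = 14975 true varves.
A: 6534.8 mm over 14975 years gives 6534.8 / 14975 ≈ 0.436 mm per year.
Specimen B: 8393.2 mm / 0.436 mm per year = 19250.46 years ≈ 19250 varves.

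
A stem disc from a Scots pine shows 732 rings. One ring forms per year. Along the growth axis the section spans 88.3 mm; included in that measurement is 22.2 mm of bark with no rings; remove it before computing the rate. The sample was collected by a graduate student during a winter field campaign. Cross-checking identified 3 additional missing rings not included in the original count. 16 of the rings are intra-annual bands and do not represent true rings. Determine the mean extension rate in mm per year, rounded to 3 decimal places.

True ring count = 732 − 16 + 3 = 719.
The growth record spans 88.3 − 22.2 = 66.1 mm.
Extension rate ≈ 66.1 / 719 = 0.092 mm per year.

0.092 mm per year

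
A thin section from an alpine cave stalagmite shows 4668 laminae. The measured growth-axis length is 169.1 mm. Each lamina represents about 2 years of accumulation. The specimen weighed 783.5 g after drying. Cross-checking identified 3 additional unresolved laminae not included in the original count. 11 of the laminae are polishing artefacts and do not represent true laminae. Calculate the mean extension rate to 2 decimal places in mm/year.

True lamina count = 4668 − 11 + 3 = 4660.
At 2 years per lamina, 4660 × 2 = 9320 years.
169.1 mm over 9320 years gives 169.1 / 9320 ≈ 0.02 mm/year.

0.02 mm/year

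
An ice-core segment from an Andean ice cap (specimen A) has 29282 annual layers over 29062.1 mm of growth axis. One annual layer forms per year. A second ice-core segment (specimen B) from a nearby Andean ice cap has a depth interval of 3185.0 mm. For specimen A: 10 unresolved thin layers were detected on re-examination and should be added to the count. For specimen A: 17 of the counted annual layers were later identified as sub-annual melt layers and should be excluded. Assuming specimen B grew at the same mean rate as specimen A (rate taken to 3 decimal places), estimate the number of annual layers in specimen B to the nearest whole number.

3207 annual layers

Specimen A: true annual layer count = 29282 − 17 + 10 = 29275.
A: Mean rate = 29062.1 mm / 29275 years ≈ 0.993 mm/yr.
Specimen B: 3185.0 mm / 0.993 mm per year = 3207.45 years ≈ 3207 annual layers.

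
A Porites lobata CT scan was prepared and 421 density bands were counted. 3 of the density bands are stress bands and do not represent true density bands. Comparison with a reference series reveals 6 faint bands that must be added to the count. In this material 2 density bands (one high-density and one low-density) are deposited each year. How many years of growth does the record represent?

True density band count = 421 − 3 + 6 = 424.
With 2 density bands per year, 424 / 2 = 212 years.

212 yr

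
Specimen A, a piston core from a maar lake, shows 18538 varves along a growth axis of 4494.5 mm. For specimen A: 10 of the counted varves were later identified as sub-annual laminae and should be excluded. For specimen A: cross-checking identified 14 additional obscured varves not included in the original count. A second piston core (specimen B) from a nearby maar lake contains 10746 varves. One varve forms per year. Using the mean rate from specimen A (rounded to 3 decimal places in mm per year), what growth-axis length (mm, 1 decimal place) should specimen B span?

Specimen A: true varve count = 18538 − 10 + 14 = 18542.
A: Mean rate = 4494.5 mm / 18542 years ≈ 0.242 mm per year.
For B, 0.242 mm/year × 10746 years = 2600.5 mm.

2600.5 mm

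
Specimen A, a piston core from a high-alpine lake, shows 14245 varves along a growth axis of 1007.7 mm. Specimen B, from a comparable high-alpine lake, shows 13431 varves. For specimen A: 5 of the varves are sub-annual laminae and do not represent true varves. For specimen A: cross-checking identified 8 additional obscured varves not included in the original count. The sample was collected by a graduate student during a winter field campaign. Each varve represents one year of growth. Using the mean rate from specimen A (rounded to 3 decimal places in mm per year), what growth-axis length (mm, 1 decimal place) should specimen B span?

953.6 mm

Specimen A: adjusted count: 14245 − 5 + 8 = 14248 varves.
A: 1007.7 mm over 14248 years gives 1007.7 / 14248 ≈ 0.071 mm/yr.
For B, 0.071 mm/year × 13431 years = 953.6 mm.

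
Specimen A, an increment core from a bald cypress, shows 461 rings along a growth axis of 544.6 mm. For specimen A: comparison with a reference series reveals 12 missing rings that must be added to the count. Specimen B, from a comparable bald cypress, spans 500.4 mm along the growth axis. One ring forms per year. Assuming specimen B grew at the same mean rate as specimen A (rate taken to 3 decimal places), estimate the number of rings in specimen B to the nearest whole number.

Specimen A: correcting the raw count gives 461 + 12 = 473 true rings.
A: 544.6 mm over 473 years gives 544.6 / 473 ≈ 1.151 mm/yr.
B spans 500.4 / 1.151 = 434.75 years ≈ 435 rings.

435 rings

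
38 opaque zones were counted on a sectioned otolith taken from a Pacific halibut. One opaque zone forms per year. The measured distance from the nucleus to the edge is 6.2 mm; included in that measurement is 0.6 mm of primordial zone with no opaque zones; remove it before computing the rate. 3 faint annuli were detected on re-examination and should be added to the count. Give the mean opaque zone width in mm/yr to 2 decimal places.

Adjusted count: 38 + 3 = 41 opaque zones.
Net length = 6.2 − 0.6 = 5.6 mm.
Extension rate ≈ 5.6 / 41 = 0.14 mm/yr.

0.14 mm/yr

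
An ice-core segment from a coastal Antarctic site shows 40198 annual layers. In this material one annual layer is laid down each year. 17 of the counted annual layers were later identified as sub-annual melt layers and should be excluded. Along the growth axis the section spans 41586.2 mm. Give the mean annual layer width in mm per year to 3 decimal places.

1.035 mm per year

Correcting the raw count gives 40198 − 17 = 40181 true annual layers.
41586.2 mm over 40181 years gives 41586.2 / 40181 ≈ 1.035 mm per year.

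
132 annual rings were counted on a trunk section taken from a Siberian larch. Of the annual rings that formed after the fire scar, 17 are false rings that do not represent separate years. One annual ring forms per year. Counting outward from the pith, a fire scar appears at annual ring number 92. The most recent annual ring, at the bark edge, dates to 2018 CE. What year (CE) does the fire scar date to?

132 − 92 = 40 annual rings lie beyond the fire scar toward the bark edge.
Excluding 17 false annual rings: 40 − 17 = 23.
2018 − 23 = 1995 CE.

1995 CE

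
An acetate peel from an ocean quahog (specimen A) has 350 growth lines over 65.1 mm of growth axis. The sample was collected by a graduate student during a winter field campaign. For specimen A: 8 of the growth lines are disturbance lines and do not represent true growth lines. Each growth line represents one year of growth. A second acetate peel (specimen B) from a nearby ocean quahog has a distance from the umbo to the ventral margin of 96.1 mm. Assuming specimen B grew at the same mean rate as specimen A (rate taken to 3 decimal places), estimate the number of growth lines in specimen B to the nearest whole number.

506 growth lines

Specimen A: adjusted count: 350 − 8 = 342 growth lines.
A: Extension rate ≈ 65.1 / 342 = 0.190 mm/year.
For B, 96.1 / 0.190 = 505.79 years ≈ 506 growth lines.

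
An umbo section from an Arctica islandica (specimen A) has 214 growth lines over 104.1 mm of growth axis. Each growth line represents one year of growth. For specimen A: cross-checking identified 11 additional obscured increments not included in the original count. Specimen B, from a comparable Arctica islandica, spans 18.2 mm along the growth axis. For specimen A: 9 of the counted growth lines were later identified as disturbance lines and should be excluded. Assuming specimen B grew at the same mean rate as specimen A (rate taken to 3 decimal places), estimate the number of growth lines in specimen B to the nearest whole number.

Specimen A: adjusted count: 214 − 9 + 11 = 216 growth lines.
A: 104.1 mm over 216 years gives 104.1 / 216 ≈ 0.482 mm/yr.
For B, 18.2 / 0.482 = 37.76 years ≈ 38 growth lines.

38 growth lines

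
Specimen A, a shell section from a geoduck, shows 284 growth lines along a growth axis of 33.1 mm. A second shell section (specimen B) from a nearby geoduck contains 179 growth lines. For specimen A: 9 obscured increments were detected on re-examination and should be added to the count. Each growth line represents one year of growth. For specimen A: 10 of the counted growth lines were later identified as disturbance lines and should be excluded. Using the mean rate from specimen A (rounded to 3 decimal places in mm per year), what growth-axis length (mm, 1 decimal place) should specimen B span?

20.9 mm

Specimen A: after corrections the count is 284 − 10 + 9 = 283 growth lines.
A: Mean rate = 33.1 mm / 283 years ≈ 0.117 mm/year.
B's length ≈ 0.117 × 179 = 20.9 mm.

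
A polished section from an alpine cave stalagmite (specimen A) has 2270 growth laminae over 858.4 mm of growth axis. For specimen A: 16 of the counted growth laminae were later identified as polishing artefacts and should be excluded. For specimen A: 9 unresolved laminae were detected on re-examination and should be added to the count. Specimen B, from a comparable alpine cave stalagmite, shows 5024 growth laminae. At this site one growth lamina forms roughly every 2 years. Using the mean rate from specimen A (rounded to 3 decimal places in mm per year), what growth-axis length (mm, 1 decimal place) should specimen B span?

1909.1 mm

Specimen A: after corrections the count is 2270 − 16 + 9 = 2263 growth laminae.
Specimen A: at 2 years per growth lamina, 2263 × 2 = 4526 years.
A: 858.4 mm over 4526 years gives 858.4 / 4526 ≈ 0.190 mm/yr.
Specimen B: 5024 growth laminae at 2 years each span 5024 × 2 = 10048 years. Length of B = 0.190 × 10048 = 1909.1 mm.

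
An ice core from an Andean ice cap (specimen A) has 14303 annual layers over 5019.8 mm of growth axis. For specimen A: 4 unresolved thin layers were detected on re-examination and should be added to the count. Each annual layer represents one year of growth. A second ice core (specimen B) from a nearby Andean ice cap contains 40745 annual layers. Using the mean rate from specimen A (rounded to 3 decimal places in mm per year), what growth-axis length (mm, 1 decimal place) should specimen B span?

Specimen A: after corrections the count is 14303 + 4 = 14307 annual layers.
A: 5019.8 mm over 14307 years gives 5019.8 / 14307 ≈ 0.351 mm/year.
For B, 0.351 mm/year × 40745 years = 14301.5 mm.

14301.5 mm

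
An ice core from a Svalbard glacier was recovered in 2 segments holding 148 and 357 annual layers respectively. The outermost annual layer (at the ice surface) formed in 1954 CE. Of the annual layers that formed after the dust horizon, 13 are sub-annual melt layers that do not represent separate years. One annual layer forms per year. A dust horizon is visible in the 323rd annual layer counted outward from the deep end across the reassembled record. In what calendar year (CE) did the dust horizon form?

1785 CE

Total annual layers = 148 + 357 = 505.
The dust horizon sits at annual layer 323 from the deep end, so 505 − 323 = 182 annual layers formed after it.
Removing the 13 false annual layers leaves 182 − 13 = 169 true annual layers beyond the dust horizon.
1954 − 169 = 1785 CE.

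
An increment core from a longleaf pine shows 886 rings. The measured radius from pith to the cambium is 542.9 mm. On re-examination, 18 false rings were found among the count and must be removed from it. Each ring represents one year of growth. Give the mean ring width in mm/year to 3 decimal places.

0.625 mm/year

Correcting the raw count gives 886 − 18 = 868 true rings.
542.9 mm over 868 years gives 542.9 / 868 ≈ 0.625 mm/year.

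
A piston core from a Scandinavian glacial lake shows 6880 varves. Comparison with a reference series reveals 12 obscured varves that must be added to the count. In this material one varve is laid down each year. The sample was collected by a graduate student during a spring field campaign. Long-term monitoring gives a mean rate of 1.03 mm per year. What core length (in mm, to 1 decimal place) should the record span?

7098.8 mm

Adjusted count: 6880 + 12 = 6892 varves.
6892 years at 1.03 mm/year gives 1.03 × 6892 = 7098.8 mm.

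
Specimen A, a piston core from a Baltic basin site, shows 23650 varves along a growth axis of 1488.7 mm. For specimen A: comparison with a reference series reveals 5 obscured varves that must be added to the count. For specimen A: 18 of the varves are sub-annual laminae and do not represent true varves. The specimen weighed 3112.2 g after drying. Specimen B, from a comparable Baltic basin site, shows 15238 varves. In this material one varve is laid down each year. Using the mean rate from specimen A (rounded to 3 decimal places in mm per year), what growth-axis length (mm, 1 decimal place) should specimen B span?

960.0 mm

Specimen A: true varve count = 23650 − 18 + 5 = 23637.
A: Mean rate = 1488.7 mm / 23637 years ≈ 0.063 mm/year.
B's length ≈ 0.063 × 15238 = 960.0 mm.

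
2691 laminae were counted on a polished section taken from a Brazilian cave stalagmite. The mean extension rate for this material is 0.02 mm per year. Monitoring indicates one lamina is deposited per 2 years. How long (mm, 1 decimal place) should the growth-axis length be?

107.6 mm

At 2 years per lamina, 2691 × 2 = 5382 years.
Length ≈ 0.02 × 5382 = 107.6 mm.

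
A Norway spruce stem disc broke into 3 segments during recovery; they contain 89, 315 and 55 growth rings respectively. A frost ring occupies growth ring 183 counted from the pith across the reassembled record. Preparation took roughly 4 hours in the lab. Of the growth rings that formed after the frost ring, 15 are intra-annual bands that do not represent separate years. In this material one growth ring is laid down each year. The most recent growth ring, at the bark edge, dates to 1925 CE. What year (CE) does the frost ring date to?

Total growth rings = 89 + 315 + 55 = 459.
The frost ring sits at growth ring 183 from the pith, so 459 − 183 = 276 growth rings formed after it.
Removing the 15 false growth rings leaves 276 − 15 = 261 true growth rings beyond the frost ring.
1925 − 261 = 1664 CE.

1664 CE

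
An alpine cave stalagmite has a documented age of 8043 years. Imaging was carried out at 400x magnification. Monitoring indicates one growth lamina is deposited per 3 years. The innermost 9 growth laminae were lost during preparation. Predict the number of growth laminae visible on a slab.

One growth lamina every 3 years means 8043 / 3 = 2681 growth laminae.
Subtracting the 9 growth laminae not captured gives 2681 − 9 = 2672 growth laminae in the record.

2672 growth laminae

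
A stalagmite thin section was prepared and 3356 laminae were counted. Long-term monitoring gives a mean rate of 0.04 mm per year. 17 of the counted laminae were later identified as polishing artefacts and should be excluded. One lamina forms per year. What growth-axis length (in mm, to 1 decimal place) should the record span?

Correcting the raw count gives 3356 − 17 = 3339 true laminae.
Length ≈ 0.04 × 3339 = 133.6 mm.

133.6 mm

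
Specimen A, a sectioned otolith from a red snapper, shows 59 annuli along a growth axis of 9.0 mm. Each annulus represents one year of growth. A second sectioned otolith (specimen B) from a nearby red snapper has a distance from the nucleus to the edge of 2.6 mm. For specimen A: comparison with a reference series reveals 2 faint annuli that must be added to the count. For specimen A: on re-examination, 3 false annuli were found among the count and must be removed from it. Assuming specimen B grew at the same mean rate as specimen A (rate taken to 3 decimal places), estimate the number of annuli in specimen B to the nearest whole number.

Specimen A: true annulus count = 59 − 3 + 2 = 58.
A: Extension rate ≈ 9.0 / 58 = 0.155 mm per year.
Specimen B: 2.6 mm / 0.155 mm per year = 16.77 years ≈ 17 annuli.

17 annuli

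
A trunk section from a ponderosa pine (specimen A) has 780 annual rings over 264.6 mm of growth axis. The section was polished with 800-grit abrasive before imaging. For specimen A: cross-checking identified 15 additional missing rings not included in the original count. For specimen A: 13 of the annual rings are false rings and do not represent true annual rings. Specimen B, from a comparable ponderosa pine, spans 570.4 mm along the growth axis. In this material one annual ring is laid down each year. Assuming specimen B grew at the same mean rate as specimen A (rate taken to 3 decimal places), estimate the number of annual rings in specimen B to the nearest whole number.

1688 annual rings

Specimen A: true annual ring count = 780 − 13 + 15 = 782.
A: 264.6 mm over 782 years gives 264.6 / 782 ≈ 0.338 mm per year.
Specimen B: 570.4 mm / 0.338 mm per year = 1687.57 years ≈ 1688 annual rings.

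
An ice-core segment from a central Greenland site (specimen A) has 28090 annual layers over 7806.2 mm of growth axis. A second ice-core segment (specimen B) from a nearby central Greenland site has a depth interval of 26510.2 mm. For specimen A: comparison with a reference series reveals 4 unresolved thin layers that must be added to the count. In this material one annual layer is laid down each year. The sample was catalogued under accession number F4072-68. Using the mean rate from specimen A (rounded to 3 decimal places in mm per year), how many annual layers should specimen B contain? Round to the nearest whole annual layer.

Specimen A: after corrections the count is 28090 + 4 = 28094 annual layers.
A: Mean rate = 7806.2 mm / 28094 years ≈ 0.278 mm per year.
For B, 26510.2 / 0.278 = 95360.43 years ≈ 95360 annual layers.

95360 annual layers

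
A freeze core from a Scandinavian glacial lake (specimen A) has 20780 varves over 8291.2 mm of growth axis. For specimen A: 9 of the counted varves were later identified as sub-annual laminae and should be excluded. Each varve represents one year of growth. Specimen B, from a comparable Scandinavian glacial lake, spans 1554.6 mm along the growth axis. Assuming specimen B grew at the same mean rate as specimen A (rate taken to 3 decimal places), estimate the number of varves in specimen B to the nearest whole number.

Specimen A: adjusted count: 20780 − 9 = 20771 varves.
A: Extension rate ≈ 8291.2 / 20771 = 0.399 mm/yr.
Specimen B: 1554.6 mm / 0.399 mm per year = 3896.24 years ≈ 3896 varves.

3896 varves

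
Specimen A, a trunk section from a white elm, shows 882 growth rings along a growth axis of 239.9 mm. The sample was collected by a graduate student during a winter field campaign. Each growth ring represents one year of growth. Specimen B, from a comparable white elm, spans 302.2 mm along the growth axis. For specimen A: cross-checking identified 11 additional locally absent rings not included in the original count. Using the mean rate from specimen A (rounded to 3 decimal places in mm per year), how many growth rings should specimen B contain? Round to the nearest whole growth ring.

Specimen A: after corrections the count is 882 + 11 = 893 growth rings.
A: Mean rate = 239.9 mm / 893 years ≈ 0.269 mm/yr.
B spans 302.2 / 0.269 = 1123.42 years ≈ 1123 growth rings.

1123 growth rings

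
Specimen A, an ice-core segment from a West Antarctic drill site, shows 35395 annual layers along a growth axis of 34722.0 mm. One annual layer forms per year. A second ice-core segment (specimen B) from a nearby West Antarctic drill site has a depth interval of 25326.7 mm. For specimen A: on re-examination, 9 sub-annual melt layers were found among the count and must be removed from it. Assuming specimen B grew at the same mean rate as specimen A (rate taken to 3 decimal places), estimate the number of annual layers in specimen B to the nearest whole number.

25817 annual layers

Specimen A: true annual layer count = 35395 − 9 = 35386.
A: Mean rate = 34722.0 mm / 35386 years ≈ 0.981 mm/year.
For B, 25326.7 / 0.981 = 25817.23 years ≈ 25817 annual layers.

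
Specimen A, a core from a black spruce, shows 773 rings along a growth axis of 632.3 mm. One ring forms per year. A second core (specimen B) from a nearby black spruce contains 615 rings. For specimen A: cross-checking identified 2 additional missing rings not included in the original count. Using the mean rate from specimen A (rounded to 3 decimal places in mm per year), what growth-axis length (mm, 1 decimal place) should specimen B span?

Specimen A: after corrections the count is 773 + 2 = 775 rings.
A: Mean rate = 632.3 mm / 775 years ≈ 0.816 mm/yr.
Length of B = 0.816 × 615 = 501.8 mm.

501.8 mm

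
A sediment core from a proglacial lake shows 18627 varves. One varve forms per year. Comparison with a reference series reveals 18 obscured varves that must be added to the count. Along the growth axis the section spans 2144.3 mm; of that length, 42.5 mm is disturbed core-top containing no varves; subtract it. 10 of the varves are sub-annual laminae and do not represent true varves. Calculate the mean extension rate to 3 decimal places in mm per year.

0.113 mm per year

True varve count = 18627 − 10 + 18 = 18635.
Removing the 42.5 mm offcut leaves 2144.3 − 42.5 = 2101.8 mm.
Mean rate = 2101.8 mm / 18635 years ≈ 0.113 mm per year.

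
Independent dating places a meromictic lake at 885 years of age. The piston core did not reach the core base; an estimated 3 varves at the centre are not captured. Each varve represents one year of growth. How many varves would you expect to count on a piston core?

One varve per year gives 885 varves over 885 years.
Less the 3 uncaptured varves: 885 − 3 = 882.

882 varves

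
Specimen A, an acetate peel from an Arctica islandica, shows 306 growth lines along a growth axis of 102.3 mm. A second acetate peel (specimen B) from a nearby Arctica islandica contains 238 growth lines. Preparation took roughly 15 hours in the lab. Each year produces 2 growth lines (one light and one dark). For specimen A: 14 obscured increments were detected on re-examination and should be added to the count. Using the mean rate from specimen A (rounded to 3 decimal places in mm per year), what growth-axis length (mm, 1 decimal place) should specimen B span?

76.0 mm

Specimen A: after corrections the count is 306 + 14 = 320 growth lines.
Specimen A: 320 growth lines at 2 per year is 320 / 2 = 160 years.
A: Extension rate ≈ 102.3 / 160 = 0.639 mm/year.
Specimen B: 238 growth lines at 2 per year is 238 / 2 = 119 years. For B, 0.639 mm/year × 119 years = 76.0 mm.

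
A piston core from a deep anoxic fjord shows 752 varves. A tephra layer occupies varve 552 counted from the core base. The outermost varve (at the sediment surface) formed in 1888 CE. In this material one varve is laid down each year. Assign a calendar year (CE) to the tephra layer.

The tephra layer sits at varve 552 from the core base, so 752 − 552 = 200 varves formed after it.
Counting back 200 years from 1888 CE places the tephra layer in 1888 − 200 = 1688 CE.

1688 CE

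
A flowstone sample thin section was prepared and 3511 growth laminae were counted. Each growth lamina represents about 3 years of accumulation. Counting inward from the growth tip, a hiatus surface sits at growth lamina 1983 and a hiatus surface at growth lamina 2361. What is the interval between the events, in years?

1134 years

The two markers are separated by 2361 − 1983 = 378 growth laminae.
At 3 years per growth lamina, 378 × 3 = 1134 years.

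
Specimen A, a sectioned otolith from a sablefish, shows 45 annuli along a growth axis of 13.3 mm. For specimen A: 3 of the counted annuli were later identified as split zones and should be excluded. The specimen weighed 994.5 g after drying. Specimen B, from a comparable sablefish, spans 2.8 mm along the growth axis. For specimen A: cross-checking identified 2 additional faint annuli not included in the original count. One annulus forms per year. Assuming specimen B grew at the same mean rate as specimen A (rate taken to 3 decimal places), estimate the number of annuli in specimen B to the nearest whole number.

Specimen A: adjusted count: 45 − 3 + 2 = 44 annuli.
A: 13.3 mm over 44 years gives 13.3 / 44 ≈ 0.302 mm/yr.
B spans 2.8 / 0.302 = 9.27 years ≈ 9 annuli.

9 annuli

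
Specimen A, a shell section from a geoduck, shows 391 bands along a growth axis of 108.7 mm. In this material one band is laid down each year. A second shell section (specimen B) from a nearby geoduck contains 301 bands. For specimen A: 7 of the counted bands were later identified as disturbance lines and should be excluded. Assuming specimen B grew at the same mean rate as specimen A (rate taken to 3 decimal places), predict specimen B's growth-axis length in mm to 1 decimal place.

Specimen A: correcting the raw count gives 391 − 7 = 384 true bands.
A: Extension rate ≈ 108.7 / 384 = 0.283 mm/yr.
For B, 0.283 mm/year × 301 years = 85.2 mm.

85.2 mm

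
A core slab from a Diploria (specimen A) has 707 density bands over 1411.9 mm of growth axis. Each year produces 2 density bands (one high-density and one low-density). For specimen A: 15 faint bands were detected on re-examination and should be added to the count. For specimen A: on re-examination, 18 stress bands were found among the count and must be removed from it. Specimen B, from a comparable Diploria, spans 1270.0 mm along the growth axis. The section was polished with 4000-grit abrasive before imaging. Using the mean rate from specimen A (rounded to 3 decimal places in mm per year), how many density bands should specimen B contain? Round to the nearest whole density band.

Specimen A: correcting the raw count gives 707 − 18 + 15 = 704 true density bands.
Specimen A: 704 density bands at 2 per year is 704 / 2 = 352 years.
A: Extension rate ≈ 1411.9 / 352 = 4.011 mm/yr.
For B, 1270.0 / 4.011 = 316.63 years; at 2 density bands per year that is 316.63 × 2 ≈ 633 density bands.

633 density bands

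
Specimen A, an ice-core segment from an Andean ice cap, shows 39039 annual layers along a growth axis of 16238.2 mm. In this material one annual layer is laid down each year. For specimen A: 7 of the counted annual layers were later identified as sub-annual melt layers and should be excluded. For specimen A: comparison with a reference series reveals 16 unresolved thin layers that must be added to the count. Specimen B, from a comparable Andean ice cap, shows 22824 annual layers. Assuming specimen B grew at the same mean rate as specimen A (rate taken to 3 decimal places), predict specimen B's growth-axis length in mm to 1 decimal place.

9494.8 mm

Specimen A: after corrections the count is 39039 − 7 + 16 = 39048 annual layers.
A: 16238.2 mm over 39048 years gives 16238.2 / 39048 ≈ 0.416 mm/year.
Length of B = 0.416 × 22824 = 9494.8 mm.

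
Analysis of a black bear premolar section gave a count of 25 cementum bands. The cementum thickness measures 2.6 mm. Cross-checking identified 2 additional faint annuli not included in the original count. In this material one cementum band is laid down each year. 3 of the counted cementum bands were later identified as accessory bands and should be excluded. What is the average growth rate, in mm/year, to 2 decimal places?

Adjusted count: 25 − 3 + 2 = 24 cementum bands.
Extension rate ≈ 2.6 / 24 = 0.11 mm/year.

0.11 mm/year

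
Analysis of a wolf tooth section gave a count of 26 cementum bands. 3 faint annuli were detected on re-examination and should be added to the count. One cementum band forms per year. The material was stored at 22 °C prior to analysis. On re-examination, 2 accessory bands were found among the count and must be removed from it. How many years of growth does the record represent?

Correcting the raw count gives 26 − 2 + 3 = 27 true cementum bands.
At one cementum band per year, that is 27 years.

27 years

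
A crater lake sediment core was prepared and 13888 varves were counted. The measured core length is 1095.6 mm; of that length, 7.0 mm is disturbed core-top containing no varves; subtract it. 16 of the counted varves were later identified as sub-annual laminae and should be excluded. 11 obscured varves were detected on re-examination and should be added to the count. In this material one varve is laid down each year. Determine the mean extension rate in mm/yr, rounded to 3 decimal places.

Adjusted count: 13888 − 16 + 11 = 13883 varves.
Net length = 1095.6 − 7.0 = 1088.6 mm.
Mean rate = 1088.6 mm / 13883 years ≈ 0.078 mm/yr.

0.078 mm/yr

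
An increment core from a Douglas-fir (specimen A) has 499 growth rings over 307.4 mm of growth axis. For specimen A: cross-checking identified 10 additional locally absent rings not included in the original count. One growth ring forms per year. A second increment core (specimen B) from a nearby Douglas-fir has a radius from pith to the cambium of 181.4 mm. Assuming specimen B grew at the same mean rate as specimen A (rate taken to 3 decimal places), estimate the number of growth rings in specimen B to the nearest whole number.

300 growth rings

Specimen A: correcting the raw count gives 499 + 10 = 509 true growth rings.
A: 307.4 mm over 509 years gives 307.4 / 509 ≈ 0.604 mm/yr.
For B, 181.4 / 0.604 = 300.33 years ≈ 300 growth rings.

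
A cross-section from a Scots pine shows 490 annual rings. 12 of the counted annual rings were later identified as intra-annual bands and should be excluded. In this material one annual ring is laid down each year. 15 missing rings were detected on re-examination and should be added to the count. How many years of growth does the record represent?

493 yr

After corrections the count is 490 − 12 + 15 = 493 annual rings.
One annual ring per year makes the duration 493 years.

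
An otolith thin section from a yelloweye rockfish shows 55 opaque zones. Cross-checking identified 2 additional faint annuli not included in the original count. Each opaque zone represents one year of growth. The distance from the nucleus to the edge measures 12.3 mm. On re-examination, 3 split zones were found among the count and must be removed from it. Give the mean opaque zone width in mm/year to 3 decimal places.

Correcting the raw count gives 55 − 3 + 2 = 54 true opaque zones.
12.3 mm over 54 years gives 12.3 / 54 ≈ 0.228 mm/year.

0.228 mm/year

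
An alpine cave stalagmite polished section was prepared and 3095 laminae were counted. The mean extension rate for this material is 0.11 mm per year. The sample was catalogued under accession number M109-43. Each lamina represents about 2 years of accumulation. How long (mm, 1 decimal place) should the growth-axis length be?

3095 laminae at 2 years each span 3095 × 2 = 6190 years.
Length ≈ 0.11 × 6190 = 680.9 mm.

680.9 mm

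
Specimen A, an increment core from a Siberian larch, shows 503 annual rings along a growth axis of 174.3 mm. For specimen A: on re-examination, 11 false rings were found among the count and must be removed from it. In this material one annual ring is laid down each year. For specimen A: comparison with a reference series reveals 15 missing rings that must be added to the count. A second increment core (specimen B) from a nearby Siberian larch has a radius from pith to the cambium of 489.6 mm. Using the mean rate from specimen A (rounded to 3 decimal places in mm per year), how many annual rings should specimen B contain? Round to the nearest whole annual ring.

1423 annual rings

Specimen A: after corrections the count is 503 − 11 + 15 = 507 annual rings.
A: Mean rate = 174.3 mm / 507 years ≈ 0.344 mm per year.
For B, 489.6 / 0.344 = 1423.26 years ≈ 1423 annual rings.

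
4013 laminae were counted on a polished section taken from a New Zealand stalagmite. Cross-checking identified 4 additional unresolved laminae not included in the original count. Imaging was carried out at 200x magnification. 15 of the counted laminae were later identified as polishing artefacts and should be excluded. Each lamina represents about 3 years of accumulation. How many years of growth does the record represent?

Adjusted count: 4013 − 15 + 4 = 4002 laminae.
4002 laminae at 3 years each span 4002 × 3 = 12006 years.

12006 years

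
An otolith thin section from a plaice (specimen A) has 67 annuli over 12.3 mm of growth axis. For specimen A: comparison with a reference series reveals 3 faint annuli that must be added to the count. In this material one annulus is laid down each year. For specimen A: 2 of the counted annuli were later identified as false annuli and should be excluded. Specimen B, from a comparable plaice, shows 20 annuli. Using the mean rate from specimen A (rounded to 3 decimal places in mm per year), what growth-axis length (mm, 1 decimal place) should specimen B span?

Specimen A: after corrections the count is 67 − 2 + 3 = 68 annuli.
A: 12.3 mm over 68 years gives 12.3 / 68 ≈ 0.181 mm per year.
For B, 0.181 mm/year × 20 years = 3.6 mm.

3.6 mm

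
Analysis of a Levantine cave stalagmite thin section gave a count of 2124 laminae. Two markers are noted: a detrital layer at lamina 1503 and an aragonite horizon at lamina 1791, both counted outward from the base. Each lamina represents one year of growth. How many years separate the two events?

The two markers are separated by 1791 − 1503 = 288 laminae.
At one lamina per year, 288 years elapsed between them.

288 yr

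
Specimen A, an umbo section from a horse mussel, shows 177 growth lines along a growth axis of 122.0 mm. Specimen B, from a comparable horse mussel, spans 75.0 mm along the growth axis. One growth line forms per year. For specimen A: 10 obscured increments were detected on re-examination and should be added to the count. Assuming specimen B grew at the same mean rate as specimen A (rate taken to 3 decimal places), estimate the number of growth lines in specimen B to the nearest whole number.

Specimen A: true growth line count = 177 + 10 = 187.
A: Extension rate ≈ 122.0 / 187 = 0.652 mm per year.
Specimen B: 75.0 mm / 0.652 mm per year = 115.03 years ≈ 115 growth lines.

115 growth lines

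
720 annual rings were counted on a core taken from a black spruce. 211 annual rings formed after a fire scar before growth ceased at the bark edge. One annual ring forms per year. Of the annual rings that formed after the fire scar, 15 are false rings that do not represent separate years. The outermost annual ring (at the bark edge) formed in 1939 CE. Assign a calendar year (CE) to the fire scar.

1743 CE

211 annual rings post-date the fire scar.
211 − 15 false = 196 true annual rings after the fire scar.
The annual ring at the bark edge is 1939 CE, so the fire scar dates to 1939 − 196 = 1743 CE.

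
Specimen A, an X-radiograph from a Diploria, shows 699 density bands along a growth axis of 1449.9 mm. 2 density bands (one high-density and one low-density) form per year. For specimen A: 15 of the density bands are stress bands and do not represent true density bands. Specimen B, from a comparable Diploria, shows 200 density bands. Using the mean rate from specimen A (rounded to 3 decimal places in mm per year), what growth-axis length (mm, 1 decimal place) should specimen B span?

Specimen A: after corrections the count is 699 − 15 = 684 density bands.
Specimen A: dividing by 2 density bands per year: 684 / 2 = 342 years.
A: Extension rate ≈ 1449.9 / 342 = 4.239 mm/yr.
Specimen B: 200 density bands at 2 per year is 200 / 2 = 100 years. B's length ≈ 4.239 × 100 = 423.9 mm.

423.9 mm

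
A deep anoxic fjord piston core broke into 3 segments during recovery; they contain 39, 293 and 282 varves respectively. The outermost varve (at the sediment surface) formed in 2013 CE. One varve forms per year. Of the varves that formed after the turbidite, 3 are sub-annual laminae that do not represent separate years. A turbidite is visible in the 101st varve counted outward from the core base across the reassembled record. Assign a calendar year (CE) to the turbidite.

1503 CE

Total varves = 39 + 293 + 282 = 614.
614 − 101 = 513 varves lie beyond the turbidite toward the sediment surface.
Removing the 3 false varves leaves 513 − 3 = 510 true varves beyond the turbidite.
2013 − 510 = 1503 CE.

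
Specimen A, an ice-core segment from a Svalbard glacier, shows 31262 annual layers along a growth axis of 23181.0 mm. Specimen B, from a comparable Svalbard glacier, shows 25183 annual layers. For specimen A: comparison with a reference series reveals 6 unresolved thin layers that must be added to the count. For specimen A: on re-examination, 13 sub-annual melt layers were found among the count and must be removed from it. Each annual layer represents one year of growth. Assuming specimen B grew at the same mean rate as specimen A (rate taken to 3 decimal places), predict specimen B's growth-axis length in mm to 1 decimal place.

18685.8 mm

Specimen A: adjusted count: 31262 − 13 + 6 = 31255 annual layers.
A: Extension rate ≈ 23181.0 / 31255 = 0.742 mm/yr.
Length of B = 0.742 × 25183 = 18685.8 mm.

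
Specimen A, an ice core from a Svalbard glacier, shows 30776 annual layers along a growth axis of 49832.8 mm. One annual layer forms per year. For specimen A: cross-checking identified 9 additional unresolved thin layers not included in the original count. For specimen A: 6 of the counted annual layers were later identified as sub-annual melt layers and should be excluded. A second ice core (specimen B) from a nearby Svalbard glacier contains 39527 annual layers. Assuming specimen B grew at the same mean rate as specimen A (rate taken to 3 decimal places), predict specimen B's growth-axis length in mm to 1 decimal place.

Specimen A: adjusted count: 30776 − 6 + 9 = 30779 annual layers.
A: Extension rate ≈ 49832.8 / 30779 = 1.619 mm/year.
Length of B = 1.619 × 39527 = 63994.2 mm.

63994.2 mm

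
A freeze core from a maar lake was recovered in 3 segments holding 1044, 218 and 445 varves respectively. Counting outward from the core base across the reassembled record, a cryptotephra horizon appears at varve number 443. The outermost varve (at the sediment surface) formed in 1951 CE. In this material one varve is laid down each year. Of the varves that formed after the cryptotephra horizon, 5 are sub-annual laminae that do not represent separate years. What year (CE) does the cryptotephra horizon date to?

692 CE

Total varves = 1044 + 218 + 445 = 1707.
Between varve 443 and the sediment surface there are 1707 − 443 = 1264 varves.
1264 − 5 false = 1259 true varves after the cryptotephra horizon.
Counting back 1259 years from 1951 CE places the cryptotephra horizon in 1951 − 1259 = 692 CE.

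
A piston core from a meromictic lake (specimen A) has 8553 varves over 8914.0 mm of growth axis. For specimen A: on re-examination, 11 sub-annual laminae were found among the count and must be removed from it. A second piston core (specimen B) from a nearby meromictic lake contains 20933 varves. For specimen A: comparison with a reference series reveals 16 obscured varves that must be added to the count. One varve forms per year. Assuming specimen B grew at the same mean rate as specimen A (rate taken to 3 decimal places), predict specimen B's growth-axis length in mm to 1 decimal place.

Specimen A: correcting the raw count gives 8553 − 11 + 16 = 8558 true varves.
A: 8914.0 mm over 8558 years gives 8914.0 / 8558 ≈ 1.042 mm per year.
Length of B = 1.042 × 20933 = 21812.2 mm.

21812.2 mm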